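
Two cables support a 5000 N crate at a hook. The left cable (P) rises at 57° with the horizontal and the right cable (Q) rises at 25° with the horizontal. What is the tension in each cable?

ΣF_x = 0: −T_P·cos57° + T_Q·cos25° = 0 → T_Q = 0.600943·T_P.
ΣF_y = 0: T_P·sin57° + T_Q·sin25° = 5000.
Substitute: T_P·(0.838671 + 0.600943·0.422618) = 5000 → T_P = 4576.07 ≈ 4576 N.
Then T_Q = 0.600943 × 4576.07 = 2750 N.

T_P = 4576 N, T_Q = 2750 N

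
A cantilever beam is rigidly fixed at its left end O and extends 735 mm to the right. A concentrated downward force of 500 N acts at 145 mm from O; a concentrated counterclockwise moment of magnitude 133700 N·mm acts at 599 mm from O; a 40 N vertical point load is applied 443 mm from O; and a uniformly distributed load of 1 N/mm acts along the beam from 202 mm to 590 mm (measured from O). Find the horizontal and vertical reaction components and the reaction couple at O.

O_x = 0, O_y = 928.0 N, M_O = 110200 N·mm

Resultant of the distributed load: 1 × 388 = 388 N at 396 mm from O.
ΣF_x = 0: O_x = 0.
ΣF_y = 0: O_y − 500 − 40 − 1·388 = 0 → O_y = 928.0 N.
ΣM about O: M_O − 500·145 + 133700 − 40·443 − (1·388)·396 = 0 → M_O = 110200 N·mm.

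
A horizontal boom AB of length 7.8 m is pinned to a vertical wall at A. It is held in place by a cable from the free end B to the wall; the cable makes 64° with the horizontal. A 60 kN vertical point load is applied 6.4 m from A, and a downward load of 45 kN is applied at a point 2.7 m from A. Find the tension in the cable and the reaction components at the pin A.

ΣM about A: T·sin64°·7.8 − 60·6.4 − 45·2.7 = 0 → T = 505.5/(7.8·0.898794) = 72.1052 ≈ 72.11 kN.
ΣF_x = 0: A_x − T·cos64° = 0 → A_x = 72.1052 × 0.438371 = 31.61 kN.
ΣF_y = 0: A_y + T·sin64° − 60 − 45 = 0 → A_y = 105 − 72.1052 × 0.898794 = 40.19 kN.

T = 72.11 kN, A_x = 31.61 kN, A_y = 40.19 kN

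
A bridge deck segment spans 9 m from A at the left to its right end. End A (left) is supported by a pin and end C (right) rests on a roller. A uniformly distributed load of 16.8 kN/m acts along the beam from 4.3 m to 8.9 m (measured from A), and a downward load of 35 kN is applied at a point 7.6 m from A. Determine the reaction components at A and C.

Resultant of the distributed load: 16.8 × 4.6 = 77.28 kN at 6.6 m from A.
Taking moments about A: C_y·9 − (16.8·4.6)·6.6 − 35·7.6 = 0 → C_y = 776.048/9 = 86.2276 ≈ 86.23 kN.
ΣF_y = 0: A_y + 86.2276 − 16.8·4.6 − 35 = 0 → A_y = 26.05 kN.
ΣF_x = 0: no horizontal applied forces, so A_x = 0.

A_x = 0, A_y = 26.05 kN, C_y = 86.23 kN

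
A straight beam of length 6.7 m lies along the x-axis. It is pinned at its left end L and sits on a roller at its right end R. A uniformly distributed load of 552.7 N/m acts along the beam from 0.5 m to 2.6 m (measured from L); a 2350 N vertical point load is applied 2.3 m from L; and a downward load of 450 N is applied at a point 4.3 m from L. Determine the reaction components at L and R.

L_x = 0, L_y = 2597 N, R_y = 1364 N

Resultant of the distributed load: 552.7 × 2.1 = 1160.67 N at 1.55 m from L.
ΣM about L: R_y·6.7 − (552.7·2.1)·1.55 − 2350·2.3 − 450·4.3 = 0 → R_y = 9139.0385/6.7 = 1364.04 ≈ 1364 N.
ΣF_y = 0: L_y + 1364.04 − 552.7·2.1 − 2350 − 450 = 0 → L_y = 2597 N.
ΣF_x = 0: no horizontal applied forces, so L_x = 0.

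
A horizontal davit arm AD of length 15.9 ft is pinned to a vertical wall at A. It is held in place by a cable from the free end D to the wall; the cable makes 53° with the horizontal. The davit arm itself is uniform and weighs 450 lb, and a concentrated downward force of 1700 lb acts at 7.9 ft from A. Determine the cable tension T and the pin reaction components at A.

T = 1339 lb, A_x = 806.0 lb, A_y = 1080 lb

ΣM about A: T·sin53°·15.9 − 450·7.95 − 1700·7.9 = 0 → T = 17007.5/(15.9·0.798636) = 1339.35 ≈ 1339 lb.
ΣF_x = 0: A_x − T·cos53° = 0 → A_x = 1339.35 × 0.601815 = 806.0 lb.
ΣF_y = 0: A_y + T·sin53° − 450 − 1700 = 0 → A_y = 2150 − 1339.35 × 0.798636 = 1080 lb.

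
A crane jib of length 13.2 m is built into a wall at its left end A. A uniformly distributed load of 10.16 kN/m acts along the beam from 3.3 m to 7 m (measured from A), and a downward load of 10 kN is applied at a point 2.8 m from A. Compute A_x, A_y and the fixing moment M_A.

A_x = 0, A_y = 47.59 kN, M_A = 221.6 kN·m

Resultant of the distributed load: 10.16 × 3.7 = 37.592 kN at 5.15 m from A.
ΣF_x = 0: A_x = 0.
ΣF_y = 0: A_y − 10.16·3.7 − 10 = 0 → A_y = 47.59 kN.
ΣM about A: M_A − (10.16·3.7)·5.15 − 10·2.8 = 0 → M_A = 221.6 kN·m.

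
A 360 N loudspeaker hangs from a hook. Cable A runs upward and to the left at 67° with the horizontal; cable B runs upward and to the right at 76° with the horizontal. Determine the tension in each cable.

ΣF_x = 0: −T_A·cos67° + T_B·cos76° = 0 → T_B = 1.61511·T_A.
ΣF_y = 0: T_A·sin67° + T_B·sin76° = 360.
Substitute: T_A·(0.920505 + 1.61511·0.970296) = 360 → T_A = 144.715 ≈ 144.7 N.
Then T_B = 1.61511 × 144.715 = 233.7 N.

T_A = 144.7 N, T_B = 233.7 N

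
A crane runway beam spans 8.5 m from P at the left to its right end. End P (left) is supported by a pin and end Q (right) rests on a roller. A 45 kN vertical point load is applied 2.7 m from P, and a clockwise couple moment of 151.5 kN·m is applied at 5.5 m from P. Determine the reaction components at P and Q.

P_x = 0, P_y = 12.88 kN, Q_y = 32.12 kN

Moments about P: Q_y·8.5 − 45·2.7 − 151.5 = 0 → Q_y = 273/8.5 = 32.1176 ≈ 32.12 kN.
ΣF_y = 0: P_y + 32.1176 − 45 = 0 → P_y = 12.88 kN.
ΣF_x = 0: no horizontal applied forces, so P_x = 0.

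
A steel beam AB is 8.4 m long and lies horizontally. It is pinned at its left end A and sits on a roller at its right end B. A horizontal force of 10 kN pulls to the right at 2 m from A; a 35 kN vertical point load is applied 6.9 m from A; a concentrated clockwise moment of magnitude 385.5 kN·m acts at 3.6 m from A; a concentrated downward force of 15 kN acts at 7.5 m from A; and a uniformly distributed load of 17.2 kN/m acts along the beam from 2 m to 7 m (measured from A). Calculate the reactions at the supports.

A_x = -10.00 kN, A_y = 1.893 kN, B_y = 134.1 kN

Resultant of the distributed load: 17.2 × 5 = 86 kN at 4.5 m from A.
ΣM about A: B_y·8.4 − 35·6.9 − 385.5 − 15·7.5 − (17.2·5)·4.5 = 0 → B_y = 1126.5/8.4 = 134.107 ≈ 134.1 kN.
ΣF_y = 0: A_y + 134.107 − 35 − 15 − 17.2·5 = 0 → A_y = 1.893 kN.
ΣF_x = 0: A_x + 10 = 0 → A_x = -10.00 kN.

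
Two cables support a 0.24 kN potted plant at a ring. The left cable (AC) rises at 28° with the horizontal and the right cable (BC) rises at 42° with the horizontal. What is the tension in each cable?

ΣF_x = 0: −T_AC·cos28° + T_BC·cos42° = 0 → T_BC = 1.18812·T_AC.
ΣF_y = 0: T_AC·sin28° + T_BC·sin42° = 0.24.
Substitute: T_AC·(0.469472 + 1.18812·0.669131) = 0.24 → T_AC = 0.189801 ≈ 0.1898 kN.
Then T_BC = 1.18812 × 0.189801 = 0.2255 kN.

T_AC = 0.1898 kN, T_BC = 0.2255 kN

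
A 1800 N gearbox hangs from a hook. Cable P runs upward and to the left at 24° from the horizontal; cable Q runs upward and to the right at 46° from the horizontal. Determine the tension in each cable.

T_P = 1331 N, T_Q = 1750 N

ΣF_x = 0: −T_P·cos24° + T_Q·cos46° = 0 → T_Q = 1.3151·T_P.
ΣF_y = 0: T_P·sin24° + T_Q·sin46° = 1800.
Substitute: T_P·(0.406737 + 1.3151·0.71934) = 1800 → T_P = 1330.63 ≈ 1331 N.
Then T_Q = 1.3151 × 1330.63 = 1750 N.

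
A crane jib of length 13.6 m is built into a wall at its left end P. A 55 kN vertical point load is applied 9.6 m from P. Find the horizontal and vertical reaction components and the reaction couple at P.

ΣF_x = 0: P_x = 0.
ΣF_y = 0: P_y − 55 = 0 → P_y = 55.00 kN.
ΣM about P: M_P − 55·9.6 = 0 → M_P = 528.0 kN·m.

P_x = 0, P_y = 55.00 kN, M_P = 528.0 kN·m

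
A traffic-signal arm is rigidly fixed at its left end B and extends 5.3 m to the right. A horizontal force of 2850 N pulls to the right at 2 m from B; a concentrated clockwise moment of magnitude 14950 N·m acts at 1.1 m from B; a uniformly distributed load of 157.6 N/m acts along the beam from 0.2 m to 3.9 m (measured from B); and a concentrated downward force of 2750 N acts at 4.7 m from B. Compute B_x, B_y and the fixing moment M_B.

B_x = -2850 N, B_y = 3333 N, M_B = 29070 N·m

Resultant of the distributed load: 157.6 × 3.7 = 583.12 N at 2.05 m from B.
ΣF_x = 0: B_x + 2850 = 0 → B_x = -2850 N.
ΣF_y = 0: B_y − 157.6·3.7 − 2750 = 0 → B_y = 3333 N.
ΣM about B: M_B − 14950 − (157.6·3.7)·2.05 − 2750·4.7 = 0 → M_B = 29070 N·m.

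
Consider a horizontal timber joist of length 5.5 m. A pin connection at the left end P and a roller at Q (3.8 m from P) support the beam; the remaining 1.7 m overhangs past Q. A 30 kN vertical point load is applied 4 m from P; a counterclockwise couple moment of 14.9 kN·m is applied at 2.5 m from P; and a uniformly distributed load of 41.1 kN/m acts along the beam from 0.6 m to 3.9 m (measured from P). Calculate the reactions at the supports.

Resultant of the distributed load: 41.1 × 3.3 = 135.63 kN at 2.25 m from P.
Taking moments about P: Q_y·3.8 − 30·4 + 14.9 − (41.1·3.3)·2.25 = 0 → Q_y = 410.2675/3.8 = 107.965 ≈ 108.0 kN.
ΣF_y = 0: P_y + 107.965 − 30 − 41.1·3.3 = 0 → P_y = 57.66 kN.
ΣF_x = 0: no horizontal applied forces, so P_x = 0.

P_x = 0, P_y = 57.66 kN, Q_y = 108.0 kN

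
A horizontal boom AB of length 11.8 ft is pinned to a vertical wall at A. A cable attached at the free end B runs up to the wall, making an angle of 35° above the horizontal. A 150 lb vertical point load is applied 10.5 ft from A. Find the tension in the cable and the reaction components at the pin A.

T = 232.7 lb, A_x = 190.6 lb, A_y = 16.53 lb

ΣM about A: T·sin35°·11.8 − 150·10.5 = 0 → T = 1575/(11.8·0.573576) = 232.706 ≈ 232.7 lb.
ΣF_x = 0: A_x − T·cos35° = 0 → A_x = 232.706 × 0.819152 = 190.6 lb.
ΣF_y = 0: A_y + T·sin35° − 150 = 0 → A_y = 150 − 232.706 × 0.573576 = 16.53 lb.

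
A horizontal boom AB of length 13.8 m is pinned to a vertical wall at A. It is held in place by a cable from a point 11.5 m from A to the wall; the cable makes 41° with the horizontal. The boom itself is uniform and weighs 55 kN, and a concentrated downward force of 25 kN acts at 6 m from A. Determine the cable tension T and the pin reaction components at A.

T = 70.18 kN, A_x = 52.97 kN, A_y = 33.96 kN

ΣM about A: T·sin41°·11.5 − 55·6.9 − 25·6 = 0 → T = 529.5/(11.5·0.656059) = 70.1819 ≈ 70.18 kN.
ΣF_x = 0: A_x − T·cos41° = 0 → A_x = 70.1819 × 0.75471 = 52.97 kN.
ΣF_y = 0: A_y + T·sin41° − 55 − 25 = 0 → A_y = 80 − 70.1819 × 0.656059 = 33.96 kN.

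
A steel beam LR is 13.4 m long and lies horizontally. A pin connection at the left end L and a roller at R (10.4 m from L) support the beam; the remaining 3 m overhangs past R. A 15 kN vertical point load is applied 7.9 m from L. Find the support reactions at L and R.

L_x = 0, L_y = 3.606 kN, R_y = 11.39 kN

ΣM about L: R_y·10.4 − 15·7.9 = 0 → R_y = 118.5/10.4 = 11.3942 ≈ 11.39 kN.
ΣF_y = 0: L_y + 11.3942 − 15 = 0 → L_y = 3.606 kN.
ΣF_x = 0: no horizontal applied forces, so L_x = 0.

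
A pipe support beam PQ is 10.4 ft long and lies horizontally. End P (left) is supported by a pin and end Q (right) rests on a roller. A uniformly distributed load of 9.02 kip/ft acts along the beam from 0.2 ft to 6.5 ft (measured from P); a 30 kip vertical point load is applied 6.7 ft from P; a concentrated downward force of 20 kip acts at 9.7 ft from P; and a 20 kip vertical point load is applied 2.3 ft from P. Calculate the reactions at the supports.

P_x = 0, P_y = 66.12 kip, Q_y = 60.71 kip

Resultant of the distributed load: 9.02 × 6.3 = 56.826 kip at 3.35 ft from P.
Moments about P: Q_y·10.4 − (9.02·6.3)·3.35 − 30·6.7 − 20·9.7 − 20·2.3 = 0 → Q_y = 631.3671/10.4 = 60.7084 ≈ 60.71 kip.
ΣF_y = 0: P_y + 60.7084 − 9.02·6.3 − 30 − 20 − 20 = 0 → P_y = 66.12 kip.
ΣF_x = 0: no horizontal applied forces, so P_x = 0.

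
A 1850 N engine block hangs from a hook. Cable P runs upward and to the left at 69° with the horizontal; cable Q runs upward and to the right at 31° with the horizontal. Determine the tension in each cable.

ΣF_x = 0: −T_P·cos69° + T_Q·cos31° = 0 → T_Q = 0.418084·T_P.
ΣF_y = 0: T_P·sin69° + T_Q·sin31° = 1850.
Substitute: T_P·(0.93358 + 0.418084·0.515038) = 1850 → T_P = 1610.22 ≈ 1610 N.
Then T_Q = 0.418084 × 1610.22 = 673.2 N.

T_P = 1610 N, T_Q = 673.2 N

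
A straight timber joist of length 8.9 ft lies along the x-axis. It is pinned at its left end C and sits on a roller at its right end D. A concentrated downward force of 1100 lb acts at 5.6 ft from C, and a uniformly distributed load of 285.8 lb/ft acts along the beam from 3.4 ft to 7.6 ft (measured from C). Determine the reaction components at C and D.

C_x = 0, C_y = 866.4 lb, D_y = 1434 lb

Resultant of the distributed load: 285.8 × 4.2 = 1200.36 lb at 5.5 ft from C.
ΣM about C: D_y·8.9 − 1100·5.6 − (285.8·4.2)·5.5 = 0 → D_y = 12761.98/8.9 = 1433.93 ≈ 1434 lb.
ΣF_y = 0: C_y + 1433.93 − 1100 − 285.8·4.2 = 0 → C_y = 866.4 lb.
ΣF_x = 0: no horizontal applied forces, so C_x = 0.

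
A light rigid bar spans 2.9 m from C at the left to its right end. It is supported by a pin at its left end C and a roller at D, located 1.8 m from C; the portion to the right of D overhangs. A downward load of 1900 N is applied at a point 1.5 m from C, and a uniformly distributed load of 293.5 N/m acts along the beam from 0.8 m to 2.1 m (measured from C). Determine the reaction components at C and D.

C_x = 0, C_y = 390.9 N, D_y = 1891 N

Resultant of the distributed load: 293.5 × 1.3 = 381.55 N at 1.45 m from C.
Taking moments about C: D_y·1.8 − 1900·1.5 − (293.5·1.3)·1.45 = 0 → D_y = 3403.2475/1.8 = 1890.69 ≈ 1891 N.
ΣF_y = 0: C_y + 1890.69 − 1900 − 293.5·1.3 = 0 → C_y = 390.9 N.
ΣF_x = 0: no horizontal applied forces, so C_x = 0.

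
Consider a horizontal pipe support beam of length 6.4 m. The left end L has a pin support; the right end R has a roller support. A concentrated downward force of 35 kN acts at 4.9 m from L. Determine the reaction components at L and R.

L_x = 0, L_y = 8.203 kN, R_y = 26.80 kN

ΣM about L: R_y·6.4 − 35·4.9 = 0 → R_y = 171.5/6.4 = 26.7969 ≈ 26.80 kN.
ΣF_y = 0: L_y + 26.7969 − 35 = 0 → L_y = 8.203 kN.
ΣF_x = 0: no horizontal applied forces, so L_x = 0.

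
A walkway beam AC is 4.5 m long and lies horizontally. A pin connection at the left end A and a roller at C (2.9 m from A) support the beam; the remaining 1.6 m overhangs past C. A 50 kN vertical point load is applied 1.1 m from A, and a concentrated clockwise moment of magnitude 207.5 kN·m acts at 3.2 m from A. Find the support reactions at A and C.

ΣM about A: C_y·2.9 − 50·1.1 − 207.5 = 0 → C_y = 262.5/2.9 = 90.5172 ≈ 90.52 kN.
ΣF_y = 0: A_y + 90.5172 − 50 = 0 → A_y = -40.52 kN.
ΣF_x = 0: no horizontal applied forces, so A_x = 0.

A_x = 0, A_y = -40.52 kN, C_y = 90.52 kN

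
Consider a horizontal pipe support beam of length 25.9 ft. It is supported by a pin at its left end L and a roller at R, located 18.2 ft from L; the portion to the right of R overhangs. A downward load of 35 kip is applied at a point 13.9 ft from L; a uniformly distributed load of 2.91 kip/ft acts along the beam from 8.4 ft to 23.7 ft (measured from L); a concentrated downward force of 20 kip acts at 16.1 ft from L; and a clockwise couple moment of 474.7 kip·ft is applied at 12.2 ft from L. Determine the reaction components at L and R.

L_x = 0, L_y = -10.25 kip, R_y = 109.8 kip

Resultant of the distributed load: 2.91 × 15.3 = 44.523 kip at 16.05 ft from L.
Moments about L: R_y·18.2 − 35·13.9 − (2.91·15.3)·16.05 − 20·16.1 − 474.7 = 0 → R_y = 1997.79415/18.2 = 109.769 ≈ 109.8 kip.
ΣF_y = 0: L_y + 109.769 − 35 − 2.91·15.3 − 20 = 0 → L_y = -10.25 kip.
ΣF_x = 0: no horizontal applied forces, so L_x = 0.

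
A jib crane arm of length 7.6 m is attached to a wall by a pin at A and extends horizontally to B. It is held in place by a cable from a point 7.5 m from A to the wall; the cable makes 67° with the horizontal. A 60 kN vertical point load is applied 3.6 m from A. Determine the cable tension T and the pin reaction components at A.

ΣM about A: T·sin67°·7.5 − 60·3.6 = 0 → T = 216/(7.5·0.920505) = 31.2872 ≈ 31.29 kN.
ΣF_x = 0: A_x − T·cos67° = 0 → A_x = 31.2872 × 0.390731 = 12.22 kN.
ΣF_y = 0: A_y + T·sin67° − 60 = 0 → A_y = 60 − 31.2872 × 0.920505 = 31.20 kN.

T = 31.29 kN, A_x = 12.22 kN, A_y = 31.20 kN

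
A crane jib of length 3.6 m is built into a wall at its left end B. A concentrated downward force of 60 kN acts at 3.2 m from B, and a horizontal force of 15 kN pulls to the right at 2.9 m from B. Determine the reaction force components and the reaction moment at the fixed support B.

ΣF_x = 0: B_x + 15 = 0 → B_x = -15.00 kN.
ΣF_y = 0: B_y − 60 = 0 → B_y = 60.00 kN.
ΣM about B: M_B − 60·3.2 = 0 → M_B = 192.0 kN·m.

B_x = -15.00 kN, B_y = 60.00 kN, M_B = 192.0 kN·m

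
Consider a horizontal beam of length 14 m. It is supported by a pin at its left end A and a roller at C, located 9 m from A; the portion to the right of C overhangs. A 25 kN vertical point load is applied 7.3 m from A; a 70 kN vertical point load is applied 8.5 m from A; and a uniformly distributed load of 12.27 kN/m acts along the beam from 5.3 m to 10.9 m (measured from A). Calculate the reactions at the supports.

Resultant of the distributed load: 12.27 × 5.6 = 68.712 kN at 8.1 m from A.
Moments about A: C_y·9 − 25·7.3 − 70·8.5 − (12.27·5.6)·8.1 = 0 → C_y = 1334.0672/9 = 148.23 ≈ 148.2 kN.
ΣF_y = 0: A_y + 148.23 − 25 − 70 − 12.27·5.6 = 0 → A_y = 15.48 kN.
ΣF_x = 0: no horizontal applied forces, so A_x = 0.

A_x = 0, A_y = 15.48 kN, C_y = 148.2 kN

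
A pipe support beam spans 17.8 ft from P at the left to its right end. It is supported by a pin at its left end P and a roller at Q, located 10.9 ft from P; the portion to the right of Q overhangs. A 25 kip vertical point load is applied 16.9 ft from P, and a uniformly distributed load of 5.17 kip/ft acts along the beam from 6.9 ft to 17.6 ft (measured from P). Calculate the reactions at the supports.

P_x = 0, P_y = -20.61 kip, Q_y = 100.9 kip

Resultant of the distributed load: 5.17 × 10.7 = 55.319 kip at 12.25 ft from P.
ΣM about P: Q_y·10.9 − 25·16.9 − (5.17·10.7)·12.25 = 0 → Q_y = 1100.15775/10.9 = 100.932 ≈ 100.9 kip.
ΣF_y = 0: P_y + 100.932 − 25 − 5.17·10.7 = 0 → P_y = -20.61 kip.
ΣF_x = 0: no horizontal applied forces, so P_x = 0.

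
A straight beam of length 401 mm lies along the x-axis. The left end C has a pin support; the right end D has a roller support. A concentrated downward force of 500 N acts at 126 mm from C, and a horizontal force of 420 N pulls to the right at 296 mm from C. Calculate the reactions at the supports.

Taking moments about C: D_y·401 − 500·126 = 0 → D_y = 63000/401 = 157.107 ≈ 157.1 N.
ΣF_y = 0: C_y + 157.107 − 500 = 0 → C_y = 342.9 N.
ΣF_x = 0: C_x + 420 = 0 → C_x = -420.0 N.

C_x = -420.0 N, C_y = 342.9 N, D_y = 157.1 N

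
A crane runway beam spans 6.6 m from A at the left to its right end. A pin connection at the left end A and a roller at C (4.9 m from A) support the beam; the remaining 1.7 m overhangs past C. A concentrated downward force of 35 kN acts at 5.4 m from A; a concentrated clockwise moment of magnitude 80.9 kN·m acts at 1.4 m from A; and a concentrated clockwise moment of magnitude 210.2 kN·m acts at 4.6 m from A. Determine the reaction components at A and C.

A_x = 0, A_y = -62.98 kN, C_y = 97.98 kN

Taking moments about A: C_y·4.9 − 35·5.4 − 80.9 − 210.2 = 0 → C_y = 480.1/4.9 = 97.9796 ≈ 97.98 kN.
ΣF_y = 0: A_y + 97.9796 − 35 = 0 → A_y = -62.98 kN.
ΣF_x = 0: no horizontal applied forces, so A_x = 0.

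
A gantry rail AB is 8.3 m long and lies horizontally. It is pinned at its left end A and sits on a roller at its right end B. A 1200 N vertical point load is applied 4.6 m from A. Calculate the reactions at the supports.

Moments about A: B_y·8.3 − 1200·4.6 = 0 → B_y = 5520/8.3 = 665.06 ≈ 665.1 N.
ΣF_y = 0: A_y + 665.06 − 1200 = 0 → A_y = 534.9 N.
ΣF_x = 0: no horizontal applied forces, so A_x = 0.

A_x = 0, A_y = 534.9 N, B_y = 665.1 N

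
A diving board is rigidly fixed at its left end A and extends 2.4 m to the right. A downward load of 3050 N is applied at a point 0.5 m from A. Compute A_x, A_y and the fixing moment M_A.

A_x = 0, A_y = 3050 N, M_A = 1525 N·m

ΣF_x = 0: A_x = 0.
ΣF_y = 0: A_y − 3050 = 0 → A_y = 3050 N.
ΣM about A: M_A − 3050·0.5 = 0 → M_A = 1525 N·m.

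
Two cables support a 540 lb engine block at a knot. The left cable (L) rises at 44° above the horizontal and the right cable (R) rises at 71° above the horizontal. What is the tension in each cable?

ΣF_x = 0: −T_L·cos44° + T_R·cos71° = 0 → T_R = 2.20949·T_L.
ΣF_y = 0: T_L·sin44° + T_R·sin71° = 540.
Substitute: T_L·(0.694658 + 2.20949·0.945519) = 540 → T_L = 193.981 ≈ 194.0 lb.
Then T_R = 2.20949 × 193.981 = 428.6 lb.

T_L = 194.0 lb, T_R = 428.6 lb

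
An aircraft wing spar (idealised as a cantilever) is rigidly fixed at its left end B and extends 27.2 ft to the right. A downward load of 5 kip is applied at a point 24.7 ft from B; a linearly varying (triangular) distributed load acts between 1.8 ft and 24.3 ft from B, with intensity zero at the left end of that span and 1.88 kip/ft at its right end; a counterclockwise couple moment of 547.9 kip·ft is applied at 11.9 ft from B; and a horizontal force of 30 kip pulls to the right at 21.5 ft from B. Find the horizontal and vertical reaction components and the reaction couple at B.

Resultant of the triangular load: ½ × 1.88 × 22.5 = 21.15 kip, acting at 16.8 ft from B (one-third of the span from the peak).
ΣF_x = 0: B_x + 30 = 0 → B_x = -30.00 kip.
ΣF_y = 0: B_y − 5 − ½·1.88·22.5 = 0 → B_y = 26.15 kip.
ΣM about B: M_B − 5·24.7 − (½·1.88·22.5)·16.8 + 547.9 = 0 → M_B = -69.08 kip·ft.

B_x = -30.00 kip, B_y = 26.15 kip, M_B = -69.08 kip·ft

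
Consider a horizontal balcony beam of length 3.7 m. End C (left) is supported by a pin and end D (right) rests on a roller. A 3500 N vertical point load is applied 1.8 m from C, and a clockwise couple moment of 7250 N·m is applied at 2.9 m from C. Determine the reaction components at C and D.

C_x = 0, C_y = -162.2 N, D_y = 3662 N

ΣM about C: D_y·3.7 − 3500·1.8 − 7250 = 0 → D_y = 13550/3.7 = 3662.16 ≈ 3662 N.
ΣF_y = 0: C_y + 3662.16 − 3500 = 0 → C_y = -162.2 N.
ΣF_x = 0: no horizontal applied forces, so C_x = 0.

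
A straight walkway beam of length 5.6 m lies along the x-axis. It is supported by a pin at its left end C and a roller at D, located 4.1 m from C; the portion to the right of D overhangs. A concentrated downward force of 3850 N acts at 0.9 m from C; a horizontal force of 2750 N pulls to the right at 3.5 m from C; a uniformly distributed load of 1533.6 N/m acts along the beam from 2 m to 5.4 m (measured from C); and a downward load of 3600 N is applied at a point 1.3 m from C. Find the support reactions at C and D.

Resultant of the distributed load: 1533.6 × 3.4 = 5214.24 N at 3.7 m from C.
ΣM about C: D_y·4.1 − 3850·0.9 − (1533.6·3.4)·3.7 − 3600·1.3 = 0 → D_y = 27437.688/4.1 = 6692.12 ≈ 6692 N.
ΣF_y = 0: C_y + 6692.12 − 3850 − 1533.6·3.4 − 3600 = 0 → C_y = 5972 N.
ΣF_x = 0: C_x + 2750 = 0 → C_x = -2750 N.

C_x = -2750 N, C_y = 5972 N, D_y = 6692 N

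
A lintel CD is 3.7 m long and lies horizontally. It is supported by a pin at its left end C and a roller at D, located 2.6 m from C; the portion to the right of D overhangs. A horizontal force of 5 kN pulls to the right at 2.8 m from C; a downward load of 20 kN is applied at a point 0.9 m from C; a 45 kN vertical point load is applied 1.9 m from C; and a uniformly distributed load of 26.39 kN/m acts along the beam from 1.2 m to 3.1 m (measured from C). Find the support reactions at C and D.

Resultant of the distributed load: 26.39 × 1.9 = 50.141 kN at 2.15 m from C.
Taking moments about C: D_y·2.6 − 20·0.9 − 45·1.9 − (26.39·1.9)·2.15 = 0 → D_y = 211.30315/2.6 = 81.2704 ≈ 81.27 kN.
ΣF_y = 0: C_y + 81.2704 − 20 − 45 − 26.39·1.9 = 0 → C_y = 33.87 kN.
ΣF_x = 0: C_x + 5 = 0 → C_x = -5.000 kN.

C_x = -5.000 kN, C_y = 33.87 kN, D_y = 81.27 kN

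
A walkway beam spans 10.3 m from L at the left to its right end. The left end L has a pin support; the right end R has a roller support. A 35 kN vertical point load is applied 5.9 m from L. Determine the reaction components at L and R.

ΣM about L: R_y·10.3 − 35·5.9 = 0 → R_y = 206.5/10.3 = 20.0485 ≈ 20.05 kN.
ΣF_y = 0: L_y + 20.0485 − 35 = 0 → L_y = 14.95 kN.
ΣF_x = 0: no horizontal applied forces, so L_x = 0.

L_x = 0, L_y = 14.95 kN, R_y = 20.05 kN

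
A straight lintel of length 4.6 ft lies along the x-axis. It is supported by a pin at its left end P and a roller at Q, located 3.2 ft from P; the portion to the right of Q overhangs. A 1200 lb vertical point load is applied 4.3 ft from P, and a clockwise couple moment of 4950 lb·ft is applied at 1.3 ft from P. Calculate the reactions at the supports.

Moments about P: Q_y·3.2 − 1200·4.3 − 4950 = 0 → Q_y = 10110/3.2 = 3159.38 ≈ 3159 lb.
ΣF_y = 0: P_y + 3159.38 − 1200 = 0 → P_y = -1959 lb.
ΣF_x = 0: no horizontal applied forces, so P_x = 0.

P_x = 0, P_y = -1959 lb, Q_y = 3159 lb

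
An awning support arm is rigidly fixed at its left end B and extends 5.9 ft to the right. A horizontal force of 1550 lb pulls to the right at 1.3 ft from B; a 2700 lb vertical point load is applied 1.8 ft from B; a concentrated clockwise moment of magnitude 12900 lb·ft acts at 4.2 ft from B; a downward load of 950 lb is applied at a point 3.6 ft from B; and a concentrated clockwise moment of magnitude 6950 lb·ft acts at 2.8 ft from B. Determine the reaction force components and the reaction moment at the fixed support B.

ΣF_x = 0: B_x + 1550 = 0 → B_x = -1550 lb.
ΣF_y = 0: B_y − 2700 − 950 = 0 → B_y = 3650 lb.
ΣM about B: M_B − 2700·1.8 − 12900 − 950·3.6 − 6950 = 0 → M_B = 28130 lb·ft.

B_x = -1550 lb, B_y = 3650 lb, M_B = 28130 lb·ft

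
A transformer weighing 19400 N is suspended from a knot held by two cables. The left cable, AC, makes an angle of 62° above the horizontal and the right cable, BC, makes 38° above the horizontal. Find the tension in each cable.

T_AC = 15520 N, T_BC = 9248 N

ΣF_x = 0: −T_AC·cos62° + T_BC·cos38° = 0 → T_BC = 0.595768·T_AC.
ΣF_y = 0: T_AC·sin62° + T_BC·sin38° = 19400.
Substitute: T_AC·(0.882948 + 0.595768·0.615661) = 19400 → T_AC = 15523.2 ≈ 15520 N.
Then T_BC = 0.595768 × 15523.2 = 9248 N.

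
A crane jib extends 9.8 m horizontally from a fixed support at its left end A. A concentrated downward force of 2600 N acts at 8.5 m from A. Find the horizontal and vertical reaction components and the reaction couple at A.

ΣF_x = 0: A_x = 0.
ΣF_y = 0: A_y − 2600 = 0 → A_y = 2600 N.
ΣM about A: M_A − 2600·8.5 = 0 → M_A = 22100 N·m.

A_x = 0, A_y = 2600 N, M_A = 22100 N·m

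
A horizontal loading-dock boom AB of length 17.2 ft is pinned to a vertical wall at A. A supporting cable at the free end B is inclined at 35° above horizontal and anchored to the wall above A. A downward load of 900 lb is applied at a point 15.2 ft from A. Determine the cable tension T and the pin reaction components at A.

T = 1387 lb, A_x = 1136 lb, A_y = 104.7 lb

ΣM about A: T·sin35°·17.2 − 900·15.2 = 0 → T = 13680/(17.2·0.573576) = 1386.65 ≈ 1387 lb.
ΣF_x = 0: A_x − T·cos35° = 0 → A_x = 1386.65 × 0.819152 = 1136 lb.
ΣF_y = 0: A_y + T·sin35° − 900 = 0 → A_y = 900 − 1386.65 × 0.573576 = 104.7 lb.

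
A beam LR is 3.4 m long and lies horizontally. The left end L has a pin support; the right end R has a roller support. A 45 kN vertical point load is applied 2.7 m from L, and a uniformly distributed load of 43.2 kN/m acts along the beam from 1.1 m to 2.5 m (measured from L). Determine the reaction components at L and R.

Resultant of the distributed load: 43.2 × 1.4 = 60.48 kN at 1.8 m from L.
Moments about L: R_y·3.4 − 45·2.7 − (43.2·1.4)·1.8 = 0 → R_y = 230.364/3.4 = 67.7541 ≈ 67.75 kN.
ΣF_y = 0: L_y + 67.7541 − 45 − 43.2·1.4 = 0 → L_y = 37.73 kN.
ΣF_x = 0: no horizontal applied forces, so L_x = 0.

L_x = 0, L_y = 37.73 kN, R_y = 67.75 kN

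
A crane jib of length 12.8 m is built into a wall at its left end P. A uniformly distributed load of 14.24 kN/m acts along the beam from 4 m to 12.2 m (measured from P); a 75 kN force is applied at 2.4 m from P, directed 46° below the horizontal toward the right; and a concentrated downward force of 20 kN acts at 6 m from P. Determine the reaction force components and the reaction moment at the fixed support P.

P_x = -52.10 kN, P_y = 190.7 kN, M_P = 1195 kN·m

Resultant of the distributed load: 14.24 × 8.2 = 116.768 kN at 8.1 m from P.
ΣF_x = 0: P_x + 75·cos46° = 0 → P_x = -52.10 kN.
ΣF_y = 0: P_y − 14.24·8.2 − 75·sin46° − 20 = 0 → P_y = 190.7 kN.
ΣM about P: M_P − (14.24·8.2)·8.1 − 75·sin46°·2.4 − 20·6 = 0 → M_P = 1195 kN·m.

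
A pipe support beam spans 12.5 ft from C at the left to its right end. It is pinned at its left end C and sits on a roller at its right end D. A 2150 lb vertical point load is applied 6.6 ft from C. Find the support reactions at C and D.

ΣM about C: D_y·12.5 − 2150·6.6 = 0 → D_y = 14190/12.5 = 1135.2 ≈ 1135 lb.
ΣF_y = 0: C_y + 1135.2 − 2150 = 0 → C_y = 1015 lb.
ΣF_x = 0: no horizontal applied forces, so C_x = 0.

C_x = 0, C_y = 1015 lb, D_y = 1135 lb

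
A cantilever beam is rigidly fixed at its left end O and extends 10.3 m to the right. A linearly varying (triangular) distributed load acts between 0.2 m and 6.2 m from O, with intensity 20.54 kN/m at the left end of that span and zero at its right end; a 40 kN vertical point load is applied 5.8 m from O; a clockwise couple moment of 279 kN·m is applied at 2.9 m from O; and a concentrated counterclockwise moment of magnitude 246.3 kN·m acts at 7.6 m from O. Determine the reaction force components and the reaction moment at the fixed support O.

Resultant of the triangular load: ½ × 20.54 × 6 = 61.62 kN, acting at 2.2 m from O (one-third of the span from the peak).
ΣF_x = 0: O_x = 0.
ΣF_y = 0: O_y − ½·20.54·6 − 40 = 0 → O_y = 101.6 kN.
ΣM about O: M_O − (½·20.54·6)·2.2 − 40·5.8 − 279 + 246.3 = 0 → M_O = 400.3 kN·m.

O_x = 0, O_y = 101.6 kN, M_O = 400.3 kN·m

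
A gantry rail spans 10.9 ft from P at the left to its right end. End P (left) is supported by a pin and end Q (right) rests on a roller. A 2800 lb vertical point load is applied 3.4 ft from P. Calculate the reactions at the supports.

P_x = 0, P_y = 1927 lb, Q_y = 873.4 lb

Moments about P: Q_y·10.9 − 2800·3.4 = 0 → Q_y = 9520/10.9 = 873.394 ≈ 873.4 lb.
ΣF_y = 0: P_y + 873.394 − 2800 = 0 → P_y = 1927 lb.
ΣF_x = 0: no horizontal applied forces, so P_x = 0.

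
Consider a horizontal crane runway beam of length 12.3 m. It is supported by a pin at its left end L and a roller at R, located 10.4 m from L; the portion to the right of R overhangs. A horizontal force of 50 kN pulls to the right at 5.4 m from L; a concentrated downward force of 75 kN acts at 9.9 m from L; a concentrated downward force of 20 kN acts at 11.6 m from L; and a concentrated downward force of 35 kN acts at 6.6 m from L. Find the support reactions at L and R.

L_x = -50.00 kN, L_y = 14.09 kN, R_y = 115.9 kN

Taking moments about L: R_y·10.4 − 75·9.9 − 20·11.6 − 35·6.6 = 0 → R_y = 1205.5/10.4 = 115.913 ≈ 115.9 kN.
ΣF_y = 0: L_y + 115.913 − 75 − 20 − 35 = 0 → L_y = 14.09 kN.
ΣF_x = 0: L_x + 50 = 0 → L_x = -50.00 kN.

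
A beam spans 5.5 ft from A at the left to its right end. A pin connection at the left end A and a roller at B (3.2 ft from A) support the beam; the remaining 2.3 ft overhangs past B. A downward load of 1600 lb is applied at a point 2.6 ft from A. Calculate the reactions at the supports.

A_x = 0, A_y = 300.0 lb, B_y = 1300 lb

ΣM about A: B_y·3.2 − 1600·2.6 = 0 → B_y = 4160/3.2 = 1300 lb.
ΣF_y = 0: A_y + 1300 − 1600 = 0 → A_y = 300.0 lb.
ΣF_x = 0: no horizontal applied forces, so A_x = 0.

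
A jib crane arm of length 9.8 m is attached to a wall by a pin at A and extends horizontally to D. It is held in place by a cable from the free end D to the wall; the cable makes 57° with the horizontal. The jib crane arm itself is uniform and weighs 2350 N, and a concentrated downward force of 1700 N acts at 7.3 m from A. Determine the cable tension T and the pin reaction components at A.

T = 2911 N, A_x = 1585 N, A_y = 1609 N

ΣM about A: T·sin57°·9.8 − 2350·4.9 − 1700·7.3 = 0 → T = 23925/(9.8·0.838671) = 2910.95 ≈ 2911 N.
ΣF_x = 0: A_x − T·cos57° = 0 → A_x = 2910.95 × 0.544639 = 1585 N.
ΣF_y = 0: A_y + T·sin57° − 2350 − 1700 = 0 → A_y = 4050 − 2910.95 × 0.838671 = 1609 N.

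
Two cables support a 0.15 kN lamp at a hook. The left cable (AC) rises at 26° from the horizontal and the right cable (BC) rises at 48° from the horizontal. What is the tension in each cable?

T_AC = 0.1044 kN, T_BC = 0.1403 kN

ΣF_x = 0: −T_AC·cos26° + T_BC·cos48° = 0 → T_BC = 1.34323·T_AC.
ΣF_y = 0: T_AC·sin26° + T_BC·sin48° = 0.15.
Substitute: T_AC·(0.438371 + 1.34323·0.743145) = 0.15 → T_AC = 0.104414 ≈ 0.1044 kN.
Then T_BC = 1.34323 × 0.104414 = 0.1403 kN.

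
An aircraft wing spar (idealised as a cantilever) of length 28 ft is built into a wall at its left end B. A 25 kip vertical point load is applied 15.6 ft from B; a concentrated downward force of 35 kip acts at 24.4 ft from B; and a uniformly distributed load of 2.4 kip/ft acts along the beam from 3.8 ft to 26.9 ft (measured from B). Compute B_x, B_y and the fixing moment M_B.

Resultant of the distributed load: 2.4 × 23.1 = 55.44 kip at 15.35 ft from B.
ΣF_x = 0: B_x = 0.
ΣF_y = 0: B_y − 25 − 35 − 2.4·23.1 = 0 → B_y = 115.4 kip.
ΣM about B: M_B − 25·15.6 − 35·24.4 − (2.4·23.1)·15.35 = 0 → M_B = 2095 kip·ft.

B_x = 0, B_y = 115.4 kip, M_B = 2095 kip·ft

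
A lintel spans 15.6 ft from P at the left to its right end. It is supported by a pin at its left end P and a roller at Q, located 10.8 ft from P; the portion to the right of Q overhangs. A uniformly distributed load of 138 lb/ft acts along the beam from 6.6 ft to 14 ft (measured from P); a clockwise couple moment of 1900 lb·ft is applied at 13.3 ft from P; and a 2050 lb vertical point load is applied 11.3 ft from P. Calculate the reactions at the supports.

Resultant of the distributed load: 138 × 7.4 = 1021.2 lb at 10.3 ft from P.
ΣM about P: Q_y·10.8 − (138·7.4)·10.3 − 1900 − 2050·11.3 = 0 → Q_y = 35583.36/10.8 = 3294.76 ≈ 3295 lb.
ΣF_y = 0: P_y + 3294.76 − 138·7.4 − 2050 = 0 → P_y = -223.6 lb.
ΣF_x = 0: no horizontal applied forces, so P_x = 0.

P_x = 0, P_y = -223.6 lb, Q_y = 3295 lb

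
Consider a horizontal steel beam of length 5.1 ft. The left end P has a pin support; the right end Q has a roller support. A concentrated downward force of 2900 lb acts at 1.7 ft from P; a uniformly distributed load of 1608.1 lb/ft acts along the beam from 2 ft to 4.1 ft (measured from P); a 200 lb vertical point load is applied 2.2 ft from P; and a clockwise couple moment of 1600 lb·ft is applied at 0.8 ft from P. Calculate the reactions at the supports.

P_x = 0, P_y = 3091 lb, Q_y = 3386 lb

Resultant of the distributed load: 1608.1 × 2.1 = 3377.01 lb at 3.05 ft from P.
ΣM about P: Q_y·5.1 − 2900·1.7 − (1608.1·2.1)·3.05 − 200·2.2 − 1600 = 0 → Q_y = 17269.8805/5.1 = 3386.25 ≈ 3386 lb.
ΣF_y = 0: P_y + 3386.25 − 2900 − 1608.1·2.1 − 200 = 0 → P_y = 3091 lb.
ΣF_x = 0: no horizontal applied forces, so P_x = 0.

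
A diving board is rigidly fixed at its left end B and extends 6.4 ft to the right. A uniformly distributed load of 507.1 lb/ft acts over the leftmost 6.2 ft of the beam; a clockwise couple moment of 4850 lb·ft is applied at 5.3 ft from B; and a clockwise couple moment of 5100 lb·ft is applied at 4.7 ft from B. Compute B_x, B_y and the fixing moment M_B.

B_x = 0, B_y = 3144 lb, M_B = 19700 lb·ft

Resultant of the distributed load: 507.1 × 6.2 = 3144.02 lb at 3.1 ft from B.
ΣF_x = 0: B_x = 0.
ΣF_y = 0: B_y − 507.1·6.2 = 0 → B_y = 3144 lb.
ΣM about B: M_B − (507.1·6.2)·3.1 − 4850 − 5100 = 0 → M_B = 19700 lb·ft.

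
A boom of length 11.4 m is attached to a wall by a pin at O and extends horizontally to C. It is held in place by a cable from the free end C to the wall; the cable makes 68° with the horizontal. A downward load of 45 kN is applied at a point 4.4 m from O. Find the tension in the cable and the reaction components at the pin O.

T = 18.73 kN, O_x = 7.017 kN, O_y = 27.63 kN

ΣM about O: T·sin68°·11.4 − 45·4.4 = 0 → T = 198/(11.4·0.927184) = 18.7324 ≈ 18.73 kN.
ΣF_x = 0: O_x − T·cos68° = 0 → O_x = 18.7324 × 0.374607 = 7.017 kN.
ΣF_y = 0: O_y + T·sin68° − 45 = 0 → O_y = 45 − 18.7324 × 0.927184 = 27.63 kN.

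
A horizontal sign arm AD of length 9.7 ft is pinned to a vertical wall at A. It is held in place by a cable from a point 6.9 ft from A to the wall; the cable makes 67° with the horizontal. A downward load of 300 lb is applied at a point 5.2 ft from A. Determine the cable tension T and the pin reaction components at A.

ΣM about A: T·sin67°·6.9 − 300·5.2 = 0 → T = 1560/(6.9·0.920505) = 245.612 ≈ 245.6 lb.
ΣF_x = 0: A_x − T·cos67° = 0 → A_x = 245.612 × 0.390731 = 95.97 lb.
ΣF_y = 0: A_y + T·sin67° − 300 = 0 → A_y = 300 − 245.612 × 0.920505 = 73.91 lb.

T = 245.6 lb, A_x = 95.97 lb, A_y = 73.91 lb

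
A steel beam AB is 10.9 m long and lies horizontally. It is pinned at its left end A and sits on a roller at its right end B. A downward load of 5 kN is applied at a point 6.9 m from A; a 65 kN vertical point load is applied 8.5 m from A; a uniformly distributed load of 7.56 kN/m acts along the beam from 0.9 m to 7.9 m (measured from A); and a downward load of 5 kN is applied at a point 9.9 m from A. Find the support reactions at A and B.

Resultant of the distributed load: 7.56 × 7 = 52.92 kN at 4.4 m from A.
Moments about A: B_y·10.9 − 5·6.9 − 65·8.5 − (7.56·7)·4.4 − 5·9.9 = 0 → B_y = 869.348/10.9 = 79.7567 ≈ 79.76 kN.
ΣF_y = 0: A_y + 79.7567 − 5 − 65 − 7.56·7 − 5 = 0 → A_y = 48.16 kN.
ΣF_x = 0: no horizontal applied forces, so A_x = 0.

A_x = 0, A_y = 48.16 kN, B_y = 79.76 kN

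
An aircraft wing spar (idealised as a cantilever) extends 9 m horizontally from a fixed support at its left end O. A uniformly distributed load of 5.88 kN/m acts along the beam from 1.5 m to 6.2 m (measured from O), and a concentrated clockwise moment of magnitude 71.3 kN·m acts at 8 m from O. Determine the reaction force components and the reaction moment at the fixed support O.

O_x = 0, O_y = 27.64 kN, M_O = 177.7 kN·m

Resultant of the distributed load: 5.88 × 4.7 = 27.636 kN at 3.85 m from O.
ΣF_x = 0: O_x = 0.
ΣF_y = 0: O_y − 5.88·4.7 = 0 → O_y = 27.64 kN.
ΣM about O: M_O − (5.88·4.7)·3.85 − 71.3 = 0 → M_O = 177.7 kN·m.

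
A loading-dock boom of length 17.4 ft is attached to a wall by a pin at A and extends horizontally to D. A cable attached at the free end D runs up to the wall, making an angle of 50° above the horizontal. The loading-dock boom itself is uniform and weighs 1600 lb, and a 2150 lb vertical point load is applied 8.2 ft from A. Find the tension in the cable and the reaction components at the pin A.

T = 2367 lb, A_x = 1521 lb, A_y = 1937 lb

ΣM about A: T·sin50°·17.4 − 1600·8.7 − 2150·8.2 = 0 → T = 31550/(17.4·0.766044) = 2366.99 ≈ 2367 lb.
ΣF_x = 0: A_x − T·cos50° = 0 → A_x = 2366.99 × 0.642788 = 1521 lb.
ΣF_y = 0: A_y + T·sin50° − 1600 − 2150 = 0 → A_y = 3750 − 2366.99 × 0.766044 = 1937 lb.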